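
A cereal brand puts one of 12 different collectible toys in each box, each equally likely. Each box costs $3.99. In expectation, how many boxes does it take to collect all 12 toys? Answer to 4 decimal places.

After k distinct toys have appeared, the next box gives a new one with probability (12-k)/12, so the expected wait for the (k+1)-th is 12/(12-k).
E[T] = 12/12 + 12/11 + 12/10 + ... + 12/2 + 12/1 = 12·H_{12}.
H_{12} = 3.10321, so E[T] = 37.23853.

37.2385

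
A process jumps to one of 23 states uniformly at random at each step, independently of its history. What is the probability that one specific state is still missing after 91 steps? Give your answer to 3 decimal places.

0.018

On each step the fixed state fails to appear with probability 22/23.
P(still missing after 91) = (22/23)^91 = 0.0175.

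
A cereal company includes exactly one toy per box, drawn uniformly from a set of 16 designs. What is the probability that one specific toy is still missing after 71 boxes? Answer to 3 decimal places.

0.010

Each box misses the fixed toy with probability (16-1)/16 = 15/16, independently.
P(still missing after 71) = (15/16)^71 = 0.0102.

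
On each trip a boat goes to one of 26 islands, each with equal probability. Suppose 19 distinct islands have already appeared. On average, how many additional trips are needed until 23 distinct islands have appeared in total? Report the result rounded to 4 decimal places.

From k distinct to k+1 distinct takes on average 26/(26-k) trips.
Sum over k = 19,...,22: E = 26/7 + 26/6 + 26/5 + 26/4 = 19.74762.

19.7476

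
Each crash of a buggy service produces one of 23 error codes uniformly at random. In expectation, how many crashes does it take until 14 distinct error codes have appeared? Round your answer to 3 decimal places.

20.822

Going from k to k+1 distinct takes a geometric number of crashes with mean 23/(23-k).
Sum over k = 0,...,13: E = 23/23 + 23/22 + 23/21 + ... + 23/11 + 23/10 = 20.8224.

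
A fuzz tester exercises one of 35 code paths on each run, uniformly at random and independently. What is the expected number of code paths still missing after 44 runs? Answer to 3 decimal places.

9.776

For each code path, P(unseen after 44) = (34/35)^44 = 0.2793.
By linearity of expectation, E[unseen] = 35·(34/35)^44 = 9.7757.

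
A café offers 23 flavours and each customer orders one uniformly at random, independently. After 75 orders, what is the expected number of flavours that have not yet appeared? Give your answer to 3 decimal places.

For each flavour, P(unseen after 75) = (22/23)^75 = 0.0357.
By linearity of expectation, E[unseen] = 23·(22/23)^75 = 0.8201.

0.820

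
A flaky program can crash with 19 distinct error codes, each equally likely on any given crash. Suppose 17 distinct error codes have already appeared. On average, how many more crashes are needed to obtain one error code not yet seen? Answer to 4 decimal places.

9.5000

Each crash yields a new error code with probability (19-17)/19 = 2/19, so the wait is geometric with mean 19/2.
E = 19/2 = 9.50000.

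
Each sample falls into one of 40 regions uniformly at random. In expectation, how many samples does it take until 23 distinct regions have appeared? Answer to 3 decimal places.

33.560

With k distinct regions already seen, the next new one arrives after an expected 40/(40-k) samples.
Sum over k = 0,...,22: E = 40/40 + 40/39 + 40/38 + ... + 40/19 + 40/18 = 33.5596.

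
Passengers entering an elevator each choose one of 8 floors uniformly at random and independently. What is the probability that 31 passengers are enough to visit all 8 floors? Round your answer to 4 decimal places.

0.8763

By inclusion–exclusion over which floors are missing,
P(all seen) = Σ_{j=0}^{8} (-1)^j C(8,j)((8-j)/8)^31
= 1.00000 - 0.12745 + 0.00375 - 0.00003 + 0.00000 - 0.00000 + 0.00000 - 0.00000 + 0.00000
= 0.87627.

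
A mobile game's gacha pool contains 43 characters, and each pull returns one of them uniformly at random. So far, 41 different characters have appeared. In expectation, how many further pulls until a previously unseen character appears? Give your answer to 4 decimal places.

Each pull yields a new character with probability (43-41)/43 = 2/43, so the wait is geometric with mean 43/2.
E = 43/2 = 21.50000.

21.5000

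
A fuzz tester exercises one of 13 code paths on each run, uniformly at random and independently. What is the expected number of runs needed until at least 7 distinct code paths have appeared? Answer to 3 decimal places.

Going from k to k+1 distinct takes a geometric number of runs with mean 13/(13-k).
Sum over k = 0,...,6: E = 13/13 + 13/12 + 13/11 + ... + 13/8 + 13/7 = 9.4917.

9.492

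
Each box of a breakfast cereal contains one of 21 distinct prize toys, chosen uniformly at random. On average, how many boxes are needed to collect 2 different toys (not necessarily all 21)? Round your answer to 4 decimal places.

2.0500

With k distinct toys already seen, the next new one arrives after an expected 21/(21-k) boxes.
Sum over k = 0,...,1: E = 21/21 + 21/20 = 2.05000.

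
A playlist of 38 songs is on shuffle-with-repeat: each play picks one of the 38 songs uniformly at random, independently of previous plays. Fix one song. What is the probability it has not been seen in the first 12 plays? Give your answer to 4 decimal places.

0.7261

Each play misses the fixed song with probability (38-1)/38 = 37/38, independently.
P(still missing after 12) = (37/38)^12 = 0.72614.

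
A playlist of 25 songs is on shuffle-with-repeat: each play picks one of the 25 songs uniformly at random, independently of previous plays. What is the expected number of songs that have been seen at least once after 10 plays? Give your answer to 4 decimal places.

8.3792

For each song, P(seen in 10 plays) = 1 - (24/25)^10 = 0.33517.
By linearity of expectation, E[distinct seen] = 25·(1 - (24/25)^10) = 8.37918.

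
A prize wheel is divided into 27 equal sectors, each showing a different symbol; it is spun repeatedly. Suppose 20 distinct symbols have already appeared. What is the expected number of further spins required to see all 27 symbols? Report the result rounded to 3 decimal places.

70.007

From k distinct to k+1 distinct takes on average 27/(27-k) spins.
Sum over k = 20,...,26: E = 27/7 + 27/6 + 27/5 + ... + 27/2 + 27/1 = 70.0071.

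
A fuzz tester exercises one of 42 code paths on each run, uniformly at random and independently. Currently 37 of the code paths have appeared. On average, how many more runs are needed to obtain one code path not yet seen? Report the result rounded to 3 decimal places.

8.400

The number of runs until the next new code path is geometric with success probability 5/42, so its mean is 42/5.
E = 42/5 = 8.4000.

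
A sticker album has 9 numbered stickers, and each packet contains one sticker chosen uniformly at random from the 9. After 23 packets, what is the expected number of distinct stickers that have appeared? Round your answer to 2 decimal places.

For each sticker, P(seen in 23 packets) = 1 - (8/9)^23 = 0.933.
By linearity of expectation, E[distinct seen] = 9·(1 - (8/9)^23) = 8.401.

8.40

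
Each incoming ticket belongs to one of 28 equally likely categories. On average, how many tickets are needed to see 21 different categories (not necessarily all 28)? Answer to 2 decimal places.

With k distinct categories already seen, the next new one arrives after an expected 28/(28-k) tickets.
Sum over k = 0,...,20: E = 28/28 + 28/27 + 28/26 + ... + 28/9 + 28/8 = 37.361.

37.36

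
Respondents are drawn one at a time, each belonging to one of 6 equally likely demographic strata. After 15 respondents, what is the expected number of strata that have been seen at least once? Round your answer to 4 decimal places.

5.6106

For each stratum, P(seen in 15 respondents) = 1 - (5/6)^15 = 0.93509.
By linearity of expectation, E[distinct seen] = 6·(1 - (5/6)^15) = 5.61057.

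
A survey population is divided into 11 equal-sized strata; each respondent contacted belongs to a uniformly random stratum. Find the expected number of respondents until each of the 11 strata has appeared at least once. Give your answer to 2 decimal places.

The wait to go from k to k+1 distinct strata is geometric with mean 11/(11-k).
E[T] = 11/11 + 11/10 + 11/9 + ... + 11/2 + 11/1 = 11·H_{11}.
H_{11} = 3.020, so E[T] = 33.219.

33.22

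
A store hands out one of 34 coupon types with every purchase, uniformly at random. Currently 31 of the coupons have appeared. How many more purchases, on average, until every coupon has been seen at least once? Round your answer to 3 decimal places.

62.333

With k distinct coupons already seen, the next new one takes an expected 34/(34-k) purchases.
Sum over k = 31,...,33: E = 34/3 + 34/2 + 34/1 = 62.3333.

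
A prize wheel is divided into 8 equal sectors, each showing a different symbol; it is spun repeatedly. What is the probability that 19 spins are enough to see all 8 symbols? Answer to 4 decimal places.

0.4783

By inclusion–exclusion over which symbols are missing,
P(all seen) = Σ_{j=0}^{8} (-1)^j C(8,j)((8-j)/8)^19
= 1.00000 - 0.63277 + 0.11839 - 0.00741 + 0.00013 - 0.00000 + 0.00000 - 0.00000 + 0.00000
= 0.47835.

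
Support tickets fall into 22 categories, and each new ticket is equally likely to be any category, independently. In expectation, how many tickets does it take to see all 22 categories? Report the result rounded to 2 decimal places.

81.20

The wait to go from k to k+1 distinct categories is geometric with mean 22/(22-k).
E[T] = 22/22 + 22/21 + 22/20 + ... + 22/2 + 22/1 = 22·H_{22}.
H_{22} = 3.691, so E[T] = 81.198.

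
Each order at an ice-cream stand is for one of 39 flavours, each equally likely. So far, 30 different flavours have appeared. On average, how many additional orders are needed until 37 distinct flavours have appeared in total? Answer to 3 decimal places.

The wait to go from k to k+1 distinct flavours is geometric with mean 39/(39-k).
Sum over k = 30,...,36: E = 39/9 + 39/8 + 39/7 + ... + 39/4 + 39/3 = 51.8298.

51.830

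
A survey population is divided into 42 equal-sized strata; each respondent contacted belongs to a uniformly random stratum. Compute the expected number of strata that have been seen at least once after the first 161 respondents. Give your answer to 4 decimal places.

41.1324

For each stratum, P(seen in 161 respondents) = 1 - (41/42)^161 = 0.97934.
By linearity of expectation, E[distinct seen] = 42·(1 - (41/42)^161) = 41.13241.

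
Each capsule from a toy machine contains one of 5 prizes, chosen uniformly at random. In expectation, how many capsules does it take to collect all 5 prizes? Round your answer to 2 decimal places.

11.42

After k distinct prizes have appeared, the next capsule gives a new one with probability (5-k)/5, so the expected wait for the (k+1)-th is 5/(5-k).
E[T] = 5/5 + 5/4 + 5/3 + 5/2 + 5/1 = 5·H_{5}.
H_{5} = 2.283, so E[T] = 11.417.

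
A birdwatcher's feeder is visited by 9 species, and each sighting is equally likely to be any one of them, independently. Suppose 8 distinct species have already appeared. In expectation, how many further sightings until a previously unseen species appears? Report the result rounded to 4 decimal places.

The number of sightings until the next new species is geometric with success probability 1/9, so its mean is 9/1.
E = 9/1 = 9.00000.

9.0000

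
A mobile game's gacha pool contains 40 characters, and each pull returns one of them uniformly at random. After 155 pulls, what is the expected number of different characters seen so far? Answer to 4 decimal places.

For each character, P(seen in 155 pulls) = 1 - (39/40)^155 = 0.98024.
By linearity of expectation, E[distinct seen] = 40·(1 - (39/40)^155) = 39.20973.

39.2097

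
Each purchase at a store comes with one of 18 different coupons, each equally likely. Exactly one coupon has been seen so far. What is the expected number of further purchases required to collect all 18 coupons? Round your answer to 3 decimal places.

With k distinct coupons already seen, the next new one takes an expected 18/(18-k) purchases.
Sum over k = 1,...,17: E = 18/17 + 18/16 + 18/15 + ... + 18/2 + 18/1 = 61.9119.

61.912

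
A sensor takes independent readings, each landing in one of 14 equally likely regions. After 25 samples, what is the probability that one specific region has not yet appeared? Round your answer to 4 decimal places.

0.1568

Each sample misses the fixed region with probability (14-1)/14 = 13/14, independently.
P(still missing after 25) = (13/14)^25 = 0.15681.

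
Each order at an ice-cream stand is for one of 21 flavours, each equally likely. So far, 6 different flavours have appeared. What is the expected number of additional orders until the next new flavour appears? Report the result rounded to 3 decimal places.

1.400

Each order yields a new flavour with probability (21-6)/21 = 15/21, so the wait is geometric with mean 21/15.
E = 21/15 = 1.4000.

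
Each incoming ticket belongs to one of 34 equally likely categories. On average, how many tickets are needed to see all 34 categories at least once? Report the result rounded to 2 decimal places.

140.02

The wait to go from k to k+1 distinct categories is geometric with mean 34/(34-k).
E[T] = 34/34 + 34/33 + 34/32 + ... + 34/2 + 34/1 = 34·H_{34}.
H_{34} = 4.118, so E[T] = 140.019.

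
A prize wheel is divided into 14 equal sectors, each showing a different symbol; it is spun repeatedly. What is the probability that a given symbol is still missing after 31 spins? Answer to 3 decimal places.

Each spin misses the fixed symbol with probability (14-1)/14 = 13/14, independently.
P(still missing after 31) = (13/14)^31 = 0.1005.

0.101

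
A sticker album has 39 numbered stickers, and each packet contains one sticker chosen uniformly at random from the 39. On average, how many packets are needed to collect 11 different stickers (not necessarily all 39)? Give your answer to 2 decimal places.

12.73

Going from k to k+1 distinct takes a geometric number of packets with mean 39/(39-k).
Sum over k = 0,...,10: E = 39/39 + 39/38 + 39/37 + ... + 39/30 + 39/29 = 12.729.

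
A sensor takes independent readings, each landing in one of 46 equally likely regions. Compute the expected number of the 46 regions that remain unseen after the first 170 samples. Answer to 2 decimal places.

1.10

For each region, P(unseen after 170) = (45/46)^170 = 0.024.
By linearity of expectation, E[unseen] = 46·(45/46)^170 = 1.097.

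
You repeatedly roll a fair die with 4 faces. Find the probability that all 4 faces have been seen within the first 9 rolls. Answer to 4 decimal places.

0.7114

By inclusion–exclusion over which faces are missing,
P(all seen) = Σ_{j=0}^{4} (-1)^j C(4,j)((4-j)/4)^9
= 1.00000 - 0.30034 + 0.01172 - 0.00002 + 0.00000
= 0.71136.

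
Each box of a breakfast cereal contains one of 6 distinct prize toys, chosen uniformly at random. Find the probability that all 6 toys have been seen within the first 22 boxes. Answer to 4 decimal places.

Let A_i be the event that toy i is missing after 22 boxes. By inclusion–exclusion on the A_i,
P(all seen) = Σ_{j=0}^{6} (-1)^j C(6,j)((6-j)/6)^22
= 1.00000 - 0.10868 + 0.00200 - 0.00000 + 0.00000 - 0.00000 + 0.00000
= 0.89332.

0.8933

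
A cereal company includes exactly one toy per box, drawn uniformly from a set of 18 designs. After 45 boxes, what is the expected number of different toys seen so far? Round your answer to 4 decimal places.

For each toy, P(seen in 45 boxes) = 1 - (17/18)^45 = 0.92363.
By linearity of expectation, E[distinct seen] = 18·(1 - (17/18)^45) = 16.62529.

16.6253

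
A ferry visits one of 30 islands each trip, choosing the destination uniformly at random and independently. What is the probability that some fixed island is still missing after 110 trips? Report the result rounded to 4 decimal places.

0.0240

On each trip the fixed island fails to appear with probability 29/30.
P(still missing after 110) = (29/30)^110 = 0.02401.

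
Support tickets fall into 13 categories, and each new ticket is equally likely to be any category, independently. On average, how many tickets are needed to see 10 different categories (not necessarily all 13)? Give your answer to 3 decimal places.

17.508

Going from k to k+1 distinct takes a geometric number of tickets with mean 13/(13-k).
Sum over k = 0,...,9: E = 13/13 + 13/12 + 13/11 + ... + 13/5 + 13/4 = 17.5084.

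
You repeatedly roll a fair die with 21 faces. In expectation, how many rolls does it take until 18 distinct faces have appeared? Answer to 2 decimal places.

38.05

With k distinct faces already seen, the next new one arrives after an expected 21/(21-k) rolls.
Sum over k = 0,...,17: E = 21/21 + 21/20 + 21/19 + ... + 21/5 + 21/4 = 38.053.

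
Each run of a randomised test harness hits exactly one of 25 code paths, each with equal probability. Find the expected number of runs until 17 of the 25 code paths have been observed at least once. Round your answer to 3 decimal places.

With k distinct code paths already seen, the next new one arrives after an expected 25/(25-k) runs.
Sum over k = 0,...,16: E = 25/25 + 25/24 + 25/23 + ... + 25/10 + 25/9 = 27.4525.

27.453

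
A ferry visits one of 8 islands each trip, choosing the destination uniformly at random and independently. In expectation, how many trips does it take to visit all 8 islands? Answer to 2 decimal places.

21.74

After k distinct islands have appeared, the next trip gives a new one with probability (8-k)/8, so the expected wait for the (k+1)-th is 8/(8-k).
E[T] = 8/8 + 8/7 + 8/6 + ... + 8/2 + 8/1 = 8·H_{8}.
H_{8} = 2.718, so E[T] = 21.743.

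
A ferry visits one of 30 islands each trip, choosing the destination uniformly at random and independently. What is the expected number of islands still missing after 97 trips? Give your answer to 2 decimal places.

For each island, P(unseen after 97) = (29/30)^97 = 0.037.
By linearity of expectation, E[unseen] = 30·(29/30)^97 = 1.119.

1.12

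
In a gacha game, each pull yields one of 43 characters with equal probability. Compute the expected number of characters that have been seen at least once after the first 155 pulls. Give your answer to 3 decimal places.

41.879

For each character, P(seen in 155 pulls) = 1 - (42/43)^155 = 0.9739.
By linearity of expectation, E[distinct seen] = 43·(1 - (42/43)^155) = 41.8793.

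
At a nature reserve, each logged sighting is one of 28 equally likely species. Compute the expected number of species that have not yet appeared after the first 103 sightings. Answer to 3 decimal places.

0.661

For each species, P(unseen after 103) = (27/28)^103 = 0.0236.
By linearity of expectation, E[unseen] = 28·(27/28)^103 = 0.6612.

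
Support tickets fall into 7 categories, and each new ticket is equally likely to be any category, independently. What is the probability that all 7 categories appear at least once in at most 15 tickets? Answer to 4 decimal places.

Let A_i be the event that category i is missing after 15 tickets. By inclusion–exclusion on the A_i,
P(all seen) = Σ_{j=0}^{7} (-1)^j C(7,j)((7-j)/7)^15
= 1.00000 - 0.69326 + 0.13499 - 0.00792 + 0.00011 - 0.00000 + 0.00000 - 0.00000
= 0.43392.

0.4339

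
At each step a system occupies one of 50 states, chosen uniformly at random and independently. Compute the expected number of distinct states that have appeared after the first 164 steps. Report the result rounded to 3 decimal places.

48.180

For each state, P(seen in 164 steps) = 1 - (49/50)^164 = 0.9636.
By linearity of expectation, E[distinct seen] = 50·(1 - (49/50)^164) = 48.1801.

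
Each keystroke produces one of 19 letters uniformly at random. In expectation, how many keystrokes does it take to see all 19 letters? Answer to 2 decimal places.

67.41

The wait to go from k to k+1 distinct letters is geometric with mean 19/(19-k).
E[T] = 19/19 + 19/18 + 19/17 + ... + 19/2 + 19/1 = 19·H_{19}.
H_{19} = 3.548, so E[T] = 67.407.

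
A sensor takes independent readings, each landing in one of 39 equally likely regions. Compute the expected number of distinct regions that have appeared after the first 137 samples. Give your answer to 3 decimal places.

37.889

For each region, P(seen in 137 samples) = 1 - (38/39)^137 = 0.9715.
By linearity of expectation, E[distinct seen] = 39·(1 - (38/39)^137) = 37.8894.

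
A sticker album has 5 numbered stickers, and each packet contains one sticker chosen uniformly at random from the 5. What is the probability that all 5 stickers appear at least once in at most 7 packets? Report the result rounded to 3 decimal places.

By inclusion–exclusion over which stickers are missing,
P(all seen) = Σ_{j=0}^{5} (-1)^j C(5,j)((5-j)/5)^7
= 1.0000 - 1.0486 + 0.2799 - 0.0164 + 0.0001 - 0.0000
= 0.2150.

0.215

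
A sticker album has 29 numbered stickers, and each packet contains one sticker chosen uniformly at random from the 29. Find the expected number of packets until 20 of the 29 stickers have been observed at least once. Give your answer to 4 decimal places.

32.8479

With k distinct stickers already seen, the next new one arrives after an expected 29/(29-k) packets.
Sum over k = 0,...,19: E = 29/29 + 29/28 + 29/27 + ... + 29/11 + 29/10 = 32.84788.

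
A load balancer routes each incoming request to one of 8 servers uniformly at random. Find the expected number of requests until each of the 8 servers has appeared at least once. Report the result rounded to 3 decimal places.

21.743

After k distinct servers have appeared, the next request gives a new one with probability (8-k)/8, so the expected wait for the (k+1)-th is 8/(8-k).
E[T] = 8/8 + 8/7 + 8/6 + ... + 8/2 + 8/1 = 8·H_{8}.
H_{8} = 2.7179, so E[T] = 21.7429.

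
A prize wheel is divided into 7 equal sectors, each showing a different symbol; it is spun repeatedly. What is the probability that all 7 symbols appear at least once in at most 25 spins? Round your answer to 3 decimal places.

By inclusion–exclusion over which symbols are missing,
P(all seen) = Σ_{j=0}^{7} (-1)^j C(7,j)((7-j)/7)^25
= 1.0000 - 0.1484 + 0.0047 - 0.0000 + 0.0000 - 0.0000 + 0.0000 - 0.0000
= 0.8562.

0.856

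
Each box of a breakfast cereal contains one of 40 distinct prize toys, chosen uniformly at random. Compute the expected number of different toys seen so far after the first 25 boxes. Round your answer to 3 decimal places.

For each toy, P(seen in 25 boxes) = 1 - (39/40)^25 = 0.4690.
By linearity of expectation, E[distinct seen] = 40·(1 - (39/40)^25) = 18.7590.

18.759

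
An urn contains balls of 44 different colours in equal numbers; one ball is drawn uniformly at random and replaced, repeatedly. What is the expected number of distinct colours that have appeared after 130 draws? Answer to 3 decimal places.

41.784

For each colour, P(seen in 130 draws) = 1 - (43/44)^130 = 0.9496.
By linearity of expectation, E[distinct seen] = 44·(1 - (43/44)^130) = 41.7843.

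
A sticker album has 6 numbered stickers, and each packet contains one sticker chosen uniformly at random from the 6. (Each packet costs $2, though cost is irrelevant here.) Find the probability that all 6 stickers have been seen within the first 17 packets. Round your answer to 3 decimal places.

Let A_i be the event that sticker i is missing after 17 packets. By inclusion–exclusion on the A_i,
P(all seen) = Σ_{j=0}^{6} (-1)^j C(6,j)((6-j)/6)^17
= 1.0000 - 0.2704 + 0.0152 - 0.0002 + 0.0000 - 0.0000 + 0.0000
= 0.7446.

0.745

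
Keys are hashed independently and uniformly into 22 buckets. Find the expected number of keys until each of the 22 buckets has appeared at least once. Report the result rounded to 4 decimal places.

81.1979

After k distinct buckets have appeared, the next key gives a new one with probability (22-k)/22, so the expected wait for the (k+1)-th is 22/(22-k).
E[T] = 22/22 + 22/21 + 22/20 + ... + 22/2 + 22/1 = 22·H_{22}.
H_{22} = 3.69081, so E[T] = 81.19789.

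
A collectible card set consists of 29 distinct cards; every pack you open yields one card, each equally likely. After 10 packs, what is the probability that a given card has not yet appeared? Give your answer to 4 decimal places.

Each pack misses the fixed card with probability (29-1)/29 = 28/29, independently.
P(still missing after 10) = (28/29)^10 = 0.70404.

0.7040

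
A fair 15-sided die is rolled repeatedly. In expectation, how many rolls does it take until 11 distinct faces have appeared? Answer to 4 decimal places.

With k distinct faces already seen, the next new one arrives after an expected 15/(15-k) rolls.
Sum over k = 0,...,10: E = 15/15 + 15/14 + 15/13 + ... + 15/6 + 15/5 = 18.52343.

18.5234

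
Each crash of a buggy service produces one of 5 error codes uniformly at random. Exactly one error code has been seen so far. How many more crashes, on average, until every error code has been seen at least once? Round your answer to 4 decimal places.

From k distinct to k+1 distinct takes on average 5/(5-k) crashes.
Sum over k = 1,...,4: E = 5/4 + 5/3 + 5/2 + 5/1 = 10.41667.

10.4167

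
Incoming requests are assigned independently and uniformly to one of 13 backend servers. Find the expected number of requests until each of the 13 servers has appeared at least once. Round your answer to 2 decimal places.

41.34

The wait to go from k to k+1 distinct servers is geometric with mean 13/(13-k).
E[T] = 13/13 + 13/12 + 13/11 + ... + 13/2 + 13/1 = 13·H_{13}.
H_{13} = 3.180, so E[T] = 41.342.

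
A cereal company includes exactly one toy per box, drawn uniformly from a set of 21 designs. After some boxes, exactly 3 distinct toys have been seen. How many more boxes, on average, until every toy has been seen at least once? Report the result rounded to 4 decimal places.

With k distinct toys already seen, the next new one takes an expected 21/(21-k) boxes.
Sum over k = 3,...,20: E = 21/18 + 21/17 + 21/16 + ... + 21/2 + 21/1 = 73.39727.

73.3973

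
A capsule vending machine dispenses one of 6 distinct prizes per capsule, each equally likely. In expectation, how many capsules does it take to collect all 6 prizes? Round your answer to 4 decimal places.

14.7000

The wait to go from k to k+1 distinct prizes is geometric with mean 6/(6-k).
E[T] = 6/6 + 6/5 + 6/4 + 6/3 + 6/2 + 6/1 = 6·H_{6}.
H_{6} = 2.45000, so E[T] = 14.70000.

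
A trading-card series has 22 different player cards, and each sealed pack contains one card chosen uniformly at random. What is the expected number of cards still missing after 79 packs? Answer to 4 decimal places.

For each card, P(unseen after 79) = (21/22)^79 = 0.02535.
By linearity of expectation, E[unseen] = 22·(21/22)^79 = 0.55764.

0.5576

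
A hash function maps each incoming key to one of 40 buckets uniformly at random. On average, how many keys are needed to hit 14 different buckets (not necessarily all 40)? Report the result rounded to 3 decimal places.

Going from k to k+1 distinct takes a geometric number of keys with mean 40/(40-k).
Sum over k = 0,...,13: E = 40/40 + 40/39 + 40/38 + ... + 40/28 + 40/27 = 16.9649.

16.965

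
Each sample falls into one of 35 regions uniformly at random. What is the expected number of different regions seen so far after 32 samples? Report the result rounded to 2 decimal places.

21.16

For each region, P(seen in 32 samples) = 1 - (34/35)^32 = 0.604.
By linearity of expectation, E[distinct seen] = 35·(1 - (34/35)^32) = 21.157.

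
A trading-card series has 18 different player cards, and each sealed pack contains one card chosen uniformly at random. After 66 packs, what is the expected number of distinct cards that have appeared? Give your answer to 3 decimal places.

For each card, P(seen in 66 packs) = 1 - (17/18)^66 = 0.9770.
By linearity of expectation, E[distinct seen] = 18·(1 - (17/18)^66) = 17.5861.

17.586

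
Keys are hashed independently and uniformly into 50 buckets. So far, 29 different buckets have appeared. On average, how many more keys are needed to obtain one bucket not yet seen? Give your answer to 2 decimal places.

Each key yields a new bucket with probability (50-29)/50 = 21/50, so the wait is geometric with mean 50/21.
E = 50/21 = 2.381.

2.38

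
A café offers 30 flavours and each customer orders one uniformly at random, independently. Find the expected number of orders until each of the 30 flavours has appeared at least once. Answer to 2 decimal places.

119.85

Split into phases: going from k distinct to k+1 distinct takes on average 30/(30-k) orders.
E[T] = 30/30 + 30/29 + 30/28 + ... + 30/2 + 30/1 = 30·H_{30}.
H_{30} = 3.995, so E[T] = 119.850.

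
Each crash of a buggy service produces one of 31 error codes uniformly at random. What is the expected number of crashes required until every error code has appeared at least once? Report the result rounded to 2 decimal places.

124.84

The wait to go from k to k+1 distinct error codes is geometric with mean 31/(31-k).
E[T] = 31/31 + 31/30 + 31/29 + ... + 31/2 + 31/1 = 31·H_{31}.
H_{31} = 4.027, so E[T] = 124.845.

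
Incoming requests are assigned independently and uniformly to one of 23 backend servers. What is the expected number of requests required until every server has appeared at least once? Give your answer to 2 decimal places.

85.89

After k distinct servers have appeared, the next request gives a new one with probability (23-k)/23, so the expected wait for the (k+1)-th is 23/(23-k).
E[T] = 23/23 + 23/22 + 23/21 + ... + 23/2 + 23/1 = 23·H_{23}.
H_{23} = 3.734, so E[T] = 85.889.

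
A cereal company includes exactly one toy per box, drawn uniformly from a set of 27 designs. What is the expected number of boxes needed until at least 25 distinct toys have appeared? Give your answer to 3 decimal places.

With k distinct toys already seen, the next new one arrives after an expected 27/(27-k) boxes.
Sum over k = 0,...,24: E = 27/27 + 27/26 + 27/25 + ... + 27/4 + 27/3 = 64.5693.

64.569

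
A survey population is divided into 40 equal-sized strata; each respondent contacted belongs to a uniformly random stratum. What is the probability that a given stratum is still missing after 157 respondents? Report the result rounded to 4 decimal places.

0.0188

Each respondent misses the fixed stratum with probability (40-1)/40 = 39/40, independently.
P(still missing after 157) = (39/40)^157 = 0.01878.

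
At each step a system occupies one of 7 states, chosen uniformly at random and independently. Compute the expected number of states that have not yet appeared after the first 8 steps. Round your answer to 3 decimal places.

For each state, P(unseen after 8) = (6/7)^8 = 0.2914.
By linearity of expectation, E[unseen] = 7·(6/7)^8 = 2.0395.

2.040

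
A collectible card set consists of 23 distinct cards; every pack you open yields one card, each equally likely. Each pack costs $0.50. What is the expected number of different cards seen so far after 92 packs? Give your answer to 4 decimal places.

22.6148

For each card, P(seen in 92 packs) = 1 - (22/23)^92 = 0.98325.
By linearity of expectation, E[distinct seen] = 23·(1 - (22/23)^92) = 22.61483.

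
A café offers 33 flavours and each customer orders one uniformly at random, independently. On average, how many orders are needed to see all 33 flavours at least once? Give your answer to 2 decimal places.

134.93

Split into phases: going from k distinct to k+1 distinct takes on average 33/(33-k) orders.
E[T] = 33/33 + 33/32 + 33/31 + ... + 33/2 + 33/1 = 33·H_{33}.
H_{33} = 4.089, so E[T] = 134.930.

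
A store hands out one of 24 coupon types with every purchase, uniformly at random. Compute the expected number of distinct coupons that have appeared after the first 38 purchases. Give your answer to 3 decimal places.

19.237

For each coupon, P(seen in 38 purchases) = 1 - (23/24)^38 = 0.8016.
By linearity of expectation, E[distinct seen] = 24·(1 - (23/24)^38) = 19.2374.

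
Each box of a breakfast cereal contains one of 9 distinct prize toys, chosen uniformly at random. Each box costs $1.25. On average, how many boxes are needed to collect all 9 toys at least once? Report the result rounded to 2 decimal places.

25.46

After k distinct toys have appeared, the next box gives a new one with probability (9-k)/9, so the expected wait for the (k+1)-th is 9/(9-k).
E[T] = 9/9 + 9/8 + 9/7 + ... + 9/2 + 9/1 = 9·H_{9}.
H_{9} = 2.829, so E[T] = 25.461.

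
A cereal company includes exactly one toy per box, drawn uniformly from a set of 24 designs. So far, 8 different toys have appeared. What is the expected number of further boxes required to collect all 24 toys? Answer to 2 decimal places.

81.14

With k distinct toys already seen, the next new one takes an expected 24/(24-k) boxes.
Sum over k = 8,...,23: E = 24/16 + 24/15 + 24/14 + ... + 24/2 + 24/1 = 81.137.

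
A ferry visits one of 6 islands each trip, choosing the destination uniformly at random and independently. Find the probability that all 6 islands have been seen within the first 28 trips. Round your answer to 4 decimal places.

0.9638

Let A_i be the event that island i is missing after 28 trips. By inclusion–exclusion on the A_i,
P(all seen) = Σ_{j=0}^{6} (-1)^j C(6,j)((6-j)/6)^28
= 1.00000 - 0.03640 + 0.00018 - 0.00000 + 0.00000 - 0.00000 + 0.00000
= 0.96378.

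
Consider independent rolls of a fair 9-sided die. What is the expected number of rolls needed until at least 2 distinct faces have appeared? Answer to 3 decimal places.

With k distinct faces already seen, the next new one arrives after an expected 9/(9-k) rolls.
Sum over k = 0,...,1: E = 9/9 + 9/8 = 2.1250.

2.125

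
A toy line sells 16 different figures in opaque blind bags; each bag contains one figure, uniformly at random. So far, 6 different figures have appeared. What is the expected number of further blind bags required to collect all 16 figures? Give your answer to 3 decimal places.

From k distinct to k+1 distinct takes on average 16/(16-k) blind bags.
Sum over k = 6,...,15: E = 16/10 + 16/9 + 16/8 + ... + 16/2 + 16/1 = 46.8635.

46.863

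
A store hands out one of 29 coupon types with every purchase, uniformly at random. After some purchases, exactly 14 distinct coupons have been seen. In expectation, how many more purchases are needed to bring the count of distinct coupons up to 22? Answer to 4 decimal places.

21.0358

From k distinct to k+1 distinct takes on average 29/(29-k) purchases.
Sum over k = 14,...,21: E = 29/15 + 29/14 + 29/13 + ... + 29/9 + 29/8 = 21.03578.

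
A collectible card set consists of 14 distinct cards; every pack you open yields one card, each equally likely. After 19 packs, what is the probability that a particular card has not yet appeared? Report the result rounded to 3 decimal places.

0.245

On each pack the fixed card fails to appear with probability 13/14.
P(still missing after 19) = (13/14)^19 = 0.2446.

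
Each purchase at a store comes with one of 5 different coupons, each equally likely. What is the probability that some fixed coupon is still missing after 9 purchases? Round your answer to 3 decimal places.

0.134

On each purchase the fixed coupon fails to appear with probability 4/5.
P(still missing after 9) = (4/5)^9 = 0.1342.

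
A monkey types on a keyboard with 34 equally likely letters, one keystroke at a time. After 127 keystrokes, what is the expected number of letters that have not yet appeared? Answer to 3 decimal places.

0.767

For each letter, P(unseen after 127) = (33/34)^127 = 0.0226.
By linearity of expectation, E[unseen] = 34·(33/34)^127 = 0.7672.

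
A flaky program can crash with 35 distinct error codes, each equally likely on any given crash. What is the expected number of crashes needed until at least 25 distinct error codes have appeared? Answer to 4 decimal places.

With k distinct error codes already seen, the next new one arrives after an expected 35/(35-k) crashes.
Sum over k = 0,...,24: E = 35/35 + 35/34 + 35/33 + ... + 35/12 + 35/11 = 42.62346.

42.6235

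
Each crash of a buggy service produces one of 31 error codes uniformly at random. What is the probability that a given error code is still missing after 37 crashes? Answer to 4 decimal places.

0.2972

Each crash misses the fixed error code with probability (31-1)/31 = 30/31, independently.
P(still missing after 37) = (30/31)^37 = 0.29724.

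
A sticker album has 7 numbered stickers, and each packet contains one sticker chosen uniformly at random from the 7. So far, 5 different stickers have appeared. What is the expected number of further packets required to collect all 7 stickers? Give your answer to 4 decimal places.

From k distinct to k+1 distinct takes on average 7/(7-k) packets.
Sum over k = 5,...,6: E = 7/2 + 7/1 = 10.50000.

10.5000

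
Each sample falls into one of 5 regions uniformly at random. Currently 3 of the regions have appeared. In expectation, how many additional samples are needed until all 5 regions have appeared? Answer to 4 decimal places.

7.5000

With k distinct regions already seen, the next new one takes an expected 5/(5-k) samples.
Sum over k = 3,...,4: E = 5/2 + 5/1 = 7.50000.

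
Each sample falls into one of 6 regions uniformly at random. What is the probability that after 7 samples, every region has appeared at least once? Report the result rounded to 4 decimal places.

0.0540

By inclusion–exclusion over which regions are missing,
P(all seen) = Σ_{j=0}^{6} (-1)^j C(6,j)((6-j)/6)^7
= 1.00000 - 1.67449 + 0.87791 - 0.15625 + 0.00686 - 0.00002 + 0.00000
= 0.05401.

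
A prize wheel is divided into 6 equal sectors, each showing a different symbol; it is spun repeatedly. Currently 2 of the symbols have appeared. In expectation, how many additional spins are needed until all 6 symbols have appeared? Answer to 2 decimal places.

The wait to go from k to k+1 distinct symbols is geometric with mean 6/(6-k).
Sum over k = 2,...,5: E = 6/4 + 6/3 + 6/2 + 6/1 = 12.500.

12.50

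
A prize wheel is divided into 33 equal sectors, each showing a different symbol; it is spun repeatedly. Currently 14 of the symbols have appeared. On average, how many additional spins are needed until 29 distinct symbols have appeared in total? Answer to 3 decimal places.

48.325

The wait to go from k to k+1 distinct symbols is geometric with mean 33/(33-k).
Sum over k = 14,...,28: E = 33/19 + 33/18 + 33/17 + ... + 33/6 + 33/5 = 48.3254.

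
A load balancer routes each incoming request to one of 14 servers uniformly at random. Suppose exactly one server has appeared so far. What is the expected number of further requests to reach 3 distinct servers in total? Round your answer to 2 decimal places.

The wait to go from k to k+1 distinct servers is geometric with mean 14/(14-k).
Sum over k = 1,...,2: E = 14/13 + 14/12 = 2.244.

2.24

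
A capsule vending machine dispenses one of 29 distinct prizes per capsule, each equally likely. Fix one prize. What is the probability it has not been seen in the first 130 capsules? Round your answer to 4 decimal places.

0.0104

On each capsule the fixed prize fails to appear with probability 28/29.
P(still missing after 130) = (28/29)^130 = 0.01044.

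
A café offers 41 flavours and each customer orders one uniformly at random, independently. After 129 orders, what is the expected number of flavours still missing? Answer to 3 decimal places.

For each flavour, P(unseen after 129) = (40/41)^129 = 0.0414.
By linearity of expectation, E[unseen] = 41·(40/41)^129 = 1.6959.

1.696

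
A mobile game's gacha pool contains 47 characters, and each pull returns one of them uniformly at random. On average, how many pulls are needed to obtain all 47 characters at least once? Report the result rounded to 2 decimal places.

208.58

Split into phases: going from k distinct to k+1 distinct takes on average 47/(47-k) pulls.
E[T] = 47/47 + 47/46 + 47/45 + ... + 47/2 + 47/1 = 47·H_{47}.
H_{47} = 4.438, so E[T] = 208.584.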